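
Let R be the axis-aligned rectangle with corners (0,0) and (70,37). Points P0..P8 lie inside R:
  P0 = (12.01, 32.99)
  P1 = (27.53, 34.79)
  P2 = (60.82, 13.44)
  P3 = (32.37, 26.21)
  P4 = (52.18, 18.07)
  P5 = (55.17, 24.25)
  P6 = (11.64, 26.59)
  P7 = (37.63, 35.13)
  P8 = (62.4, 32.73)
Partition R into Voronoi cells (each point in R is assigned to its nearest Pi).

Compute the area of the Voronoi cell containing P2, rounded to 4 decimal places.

Area of P2's cell: 349.8842

1. box [0,70]×[0,37]: [(0, 0) (70, 0) (70, 37) (0, 37)]
2. ⊥bis P2·P0 via (36.415,23.215): [(27.1166, 0) (70, 0) (70, 37) (41.9363, 37)]  |A|=1312.5199
3. ⊥bis P2·P1 via (44.175,24.115): [(28.7092, 0) (70, 0) (70, 37) (52.4386, 37)]  |A|=1088.7653
4. ⊥bis P2·P3 via (46.595,19.825): [(37.6964, 0) (70, 0) (70, 37) (54.3041, 37)]  |A|=887.9902
5. ⊥bis P2·P4 via (56.5,15.755): [(48.0572, 0) (70, 0) (70, 37) (67.8848, 37)]  |A|=445.0734
6. ⊥bis P2·P5 via (57.995,18.845): [(58.2185, 18.9618) (48.0572, 0) (70, 0) (70, 25.1196)]  |A|=356.011
7. ⊥bis P2·P6 via (36.23,20.015): [(58.2185, 18.9618) (48.0572, 0) (70, 0) (70, 25.1196)]  |A|=356.011
8. ⊥bis P2·P7 via (49.225,24.285): [(58.2185, 18.9618) (48.0572, 0) (70, 0) (70, 25.1196)]  |A|=356.011
9. ⊥bis P2·P8 via (61.61,23.085): [(65.498, 22.7665) (58.2185, 18.9618) (48.0572, 0) (70, 0) (70, 22.3978)]  |A|=349.8842
10. canonical 5-gon: [(65.498, 22.7665) (58.2185, 18.9618) (48.0572, 0) (70, 0) (70, 22.3978)]
11. shoelace: 349.8842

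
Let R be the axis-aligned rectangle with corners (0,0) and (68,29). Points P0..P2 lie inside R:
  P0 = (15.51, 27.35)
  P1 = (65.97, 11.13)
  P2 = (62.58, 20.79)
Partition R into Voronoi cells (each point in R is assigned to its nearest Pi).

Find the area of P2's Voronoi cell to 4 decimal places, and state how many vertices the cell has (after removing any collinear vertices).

1. box [0,68]×[0,29]: [(0, 0) (68, 0) (68, 29) (0, 29)]
2. ⊥bis P2·P0 via (39.045,24.07): [(35.6904, 0) (68, 0) (68, 29) (39.7321, 29)]  |A|=878.3735
3. ⊥bis P2·P1 via (64.275,15.96): [(36.5592, 6.2336) (68, 17.2672) (68, 29) (39.7321, 29)]  |A|=506.2227
4. canonical 4-gon: [(36.5592, 6.2336) (68, 17.2672) (68, 29) (39.7321, 29)]
5. shoelace: 506.2227

Area of P2's cell: 506.2227 (4 vertices)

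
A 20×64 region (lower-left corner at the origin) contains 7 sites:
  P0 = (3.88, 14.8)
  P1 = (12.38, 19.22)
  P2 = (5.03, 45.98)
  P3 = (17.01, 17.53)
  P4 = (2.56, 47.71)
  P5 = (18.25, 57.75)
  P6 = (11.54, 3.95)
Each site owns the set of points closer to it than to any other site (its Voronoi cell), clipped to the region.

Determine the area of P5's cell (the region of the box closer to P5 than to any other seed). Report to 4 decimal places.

1. box [0,20]×[0,64]: [(0, 0) (20, 0) (20, 64) (0, 64)]
2. ⊥bis P5·P0 via (11.065,36.275): [(0, 39.9771) (20, 33.2856) (20, 64) (0, 64)]  |A|=547.3736
3. ⊥bis P5·P1 via (15.315,38.485): [(0, 40.8182) (20, 37.7712) (20, 64) (0, 64)]  |A|=494.1053
4. ⊥bis P5·P2 via (11.64,51.865): [(20, 42.4751) (20, 64) (0.836, 64)]  |A|=206.2517
5. ⊥bis P5·P3 via (17.63,37.64): [(20, 42.4751) (20, 64) (0.836, 64)]  |A|=206.2517
6. ⊥bis P5·P4 via (10.405,52.73): [(9.2171, 54.5864) (20, 42.4751) (20, 64) (3.1933, 64)]  |A|=195.1561
7. ⊥bis P5·P6 via (14.895,30.85): [(9.2171, 54.5864) (20, 42.4751) (20, 64) (3.1933, 64)]  |A|=195.1561
8. canonical 4-gon: [(9.2171, 54.5864) (20, 42.4751) (20, 64) (3.1933, 64)]
9. shoelace: 195.1561

Area of P5's cell: 195.1561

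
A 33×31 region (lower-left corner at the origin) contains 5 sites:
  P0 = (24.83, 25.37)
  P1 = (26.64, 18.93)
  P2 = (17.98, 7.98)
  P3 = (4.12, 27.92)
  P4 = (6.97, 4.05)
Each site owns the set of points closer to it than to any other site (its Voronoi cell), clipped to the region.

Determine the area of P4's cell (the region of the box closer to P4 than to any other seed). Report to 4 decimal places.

1. box [0,33]×[0,31]: [(0, 0) (33, 0) (33, 31) (0, 31)]
2. ⊥bis P4·P0 via (15.9,14.71): [(0, 28.0296) (0, 0) (33, 0) (33, 0.3851)]  |A|=468.8433
3. ⊥bis P4·P1 via (16.805,11.49): [(11.7206, 18.2112) (0, 28.0296) (0, 0) (25.497, 0)]  |A|=396.4262
4. ⊥bis P4·P2 via (12.475,6.015): [(6.5864, 22.5121) (0, 28.0296) (0, 0) (14.622, 0)]  |A|=256.8935
5. ⊥bis P4·P3 via (5.545,15.985): [(8.7784, 16.3711) (0, 15.3229) (0, 0) (14.622, 0)]  |A|=186.9448
6. canonical 4-gon: [(8.7784, 16.3711) (0, 15.3229) (0, 0) (14.622, 0)]
7. shoelace: 186.9448

Area of P4's cell: 186.9448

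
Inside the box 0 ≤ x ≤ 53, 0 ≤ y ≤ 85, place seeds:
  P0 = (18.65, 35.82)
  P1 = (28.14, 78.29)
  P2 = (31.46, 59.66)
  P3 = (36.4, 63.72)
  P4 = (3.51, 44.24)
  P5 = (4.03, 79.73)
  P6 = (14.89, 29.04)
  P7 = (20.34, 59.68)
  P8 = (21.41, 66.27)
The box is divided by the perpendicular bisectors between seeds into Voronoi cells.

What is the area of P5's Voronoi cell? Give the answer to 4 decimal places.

Area of P5's cell: 277.2683

1. box [0,53]×[0,85]: [(0, 0) (53, 0) (53, 85) (0, 85)]
2. ⊥bis P5·P0 via (11.34,57.775): [(0, 53.9993) (53, 71.6459) (53, 85) (0, 85)]  |A|=1175.4033
3. ⊥bis P5·P1 via (16.085,79.01): [(0, 53.9993) (14.8873, 58.9561) (16.4428, 85) (0, 85)]  |A|=444.8747
4. ⊥bis P5·P2 via (17.745,69.695): [(0, 53.9993) (8.2772, 56.7552) (15.3317, 66.3966) (16.4428, 85) (0, 85)]  |A|=420.7725
5. ⊥bis P5·P3 via (20.215,71.725): [(0, 53.9993) (8.2772, 56.7552) (15.3317, 66.3966) (16.4428, 85) (0, 85)]  |A|=420.7725
6. ⊥bis P5·P4 via (3.77,61.985): [(0, 62.0402) (12.0153, 61.8642) (15.3317, 66.3966) (16.4428, 85) (0, 85)]  |A|=356.4722
7. ⊥bis P5·P6 via (9.46,54.385): [(0, 62.0402) (12.0153, 61.8642) (15.3317, 66.3966) (16.4428, 85) (0, 85)]  |A|=356.4722
8. ⊥bis P5·P7 via (12.185,69.705): [(0, 62.0402) (2.7138, 62.0005) (15.7, 72.5644) (16.4428, 85) (0, 85)]  |A|=297.0648
9. ⊥bis P5·P8 via (12.72,73): [(0, 62.0402) (2.7138, 62.0005) (6.7342, 65.271) (15.9772, 77.2059) (16.4428, 85) (0, 85)]  |A|=277.2683
10. canonical 6-gon: [(0, 62.0402) (2.7138, 62.0005) (6.7342, 65.271) (15.9772, 77.2059) (16.4428, 85) (0, 85)]
11. shoelace: 277.2683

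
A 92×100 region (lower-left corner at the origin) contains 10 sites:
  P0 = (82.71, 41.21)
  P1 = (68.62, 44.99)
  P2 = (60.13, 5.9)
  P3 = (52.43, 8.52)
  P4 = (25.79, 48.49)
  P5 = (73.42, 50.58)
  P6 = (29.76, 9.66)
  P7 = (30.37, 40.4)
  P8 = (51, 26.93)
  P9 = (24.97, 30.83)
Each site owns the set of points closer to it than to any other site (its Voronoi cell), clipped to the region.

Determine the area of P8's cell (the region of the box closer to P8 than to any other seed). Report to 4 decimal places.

1. box [0,92]×[0,100]: [(0, 0) (92, 0) (92, 100) (0, 100)]
2. ⊥bis P8·P0 via (66.855,34.07): [(0, 0) (82.1978, 0) (37.1647, 100) (0, 100)]  |A|=5968.1225
3. ⊥bis P8·P1 via (59.81,35.96): [(0, 94.3128) (0, 0) (82.1978, 0) (70.8579, 25.1813)]  |A|=4376.3264
4. ⊥bis P8·P2 via (55.565,16.415): [(0, 94.3128) (0, 0) (17.7548, 0) (71.6591, 23.4021) (70.8579, 25.1813)]  |A|=3622.275
5. ⊥bis P8·P3 via (51.715,17.725): [(0, 94.3128) (0, 13.708) (60.0789, 18.3747) (71.6591, 23.4021) (70.8579, 25.1813)]  |A|=3047.3745
6. ⊥bis P8·P4 via (38.395,37.71): [(47.3199, 48.1458) (19.1395, 15.1947) (60.0789, 18.3747) (71.6591, 23.4021) (70.8579, 25.1813)]  |A|=845.8822
7. ⊥bis P8·P5 via (62.21,38.755): [(47.3199, 48.1458) (19.1395, 15.1947) (60.0789, 18.3747) (71.6591, 23.4021) (70.8579, 25.1813)]  |A|=845.8822
8. ⊥bis P8·P6 via (40.38,18.295): [(47.3199, 48.1458) (31.3202, 29.4375) (41.4893, 16.9307) (60.0789, 18.3747) (71.6591, 23.4021) (70.8579, 25.1813)]  |A|=697.2941
9. ⊥bis P8·P7 via (40.685,33.665): [(49.0426, 46.4651) (34.9832, 24.9324) (41.4893, 16.9307) (60.0789, 18.3747) (71.6591, 23.4021) (70.8579, 25.1813)]  |A|=596.6275
10. ⊥bis P8·P9 via (37.985,28.88): [(49.0426, 46.4651) (38.1114, 29.7233) (37.0185, 22.4292) (41.4893, 16.9307) (60.0789, 18.3747) (71.6591, 23.4021) (70.8579, 25.1813)]  |A|=587.8369
11. canonical 7-gon: [(49.0426, 46.4651) (38.1114, 29.7233) (37.0185, 22.4292) (41.4893, 16.9307) (60.0789, 18.3747) (71.6591, 23.4021) (70.8579, 25.1813)]
12. shoelace: 587.8369

Area of P8's cell: 587.8369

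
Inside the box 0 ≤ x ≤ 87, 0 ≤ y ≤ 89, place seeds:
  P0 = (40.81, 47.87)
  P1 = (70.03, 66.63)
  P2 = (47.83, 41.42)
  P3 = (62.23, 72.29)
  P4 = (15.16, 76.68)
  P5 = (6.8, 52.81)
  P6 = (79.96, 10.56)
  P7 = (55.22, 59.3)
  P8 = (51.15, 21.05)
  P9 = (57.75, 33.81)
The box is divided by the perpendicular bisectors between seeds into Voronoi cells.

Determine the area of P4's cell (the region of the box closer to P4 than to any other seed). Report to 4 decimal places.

Area of P4's cell: 941.8345

1. box [0,87]×[0,89]: [(0, 0) (87, 0) (87, 89) (0, 89)]
2. ⊥bis P4·P0 via (27.985,62.275): [(0, 37.3595) (58.0024, 89) (0, 89)]  |A|=1497.6371
3. ⊥bis P4·P1 via (42.595,71.655): [(0, 37.3595) (43.3889, 75.9893) (45.7719, 89) (0, 89)]  |A|=1418.0734
4. ⊥bis P4·P2 via (31.495,59.05): [(0, 37.3595) (43.3889, 75.9893) (45.7719, 89) (0, 89)]  |A|=1418.0734
5. ⊥bis P4·P3 via (38.695,74.485): [(0, 37.3595) (38.423, 71.5681) (40.0487, 89) (0, 89)]  |A|=1341.1534
6. ⊥bis P4·P5 via (10.98,64.745): [(0, 68.5905) (25.1752, 59.7734) (38.423, 71.5681) (40.0487, 89) (0, 89)]  |A|=948.0296
7. ⊥bis P4·P6 via (47.56,43.62): [(0, 68.5905) (25.1752, 59.7734) (38.423, 71.5681) (40.0487, 89) (0, 89)]  |A|=948.0296
8. ⊥bis P4·P7 via (35.19,67.99): [(0, 68.5905) (25.1752, 59.7734) (35.6846, 69.1301) (38.8832, 76.5026) (40.0487, 89) (0, 89)]  |A|=941.8345
9. ⊥bis P4·P8 via (33.155,48.865): [(0, 68.5905) (25.1752, 59.7734) (35.6846, 69.1301) (38.8832, 76.5026) (40.0487, 89) (0, 89)]  |A|=941.8345
10. ⊥bis P4·P9 via (36.455,55.245): [(0, 68.5905) (25.1752, 59.7734) (35.6846, 69.1301) (38.8832, 76.5026) (40.0487, 89) (0, 89)]  |A|=941.8345
11. canonical 6-gon: [(0, 68.5905) (25.1752, 59.7734) (35.6846, 69.1301) (38.8832, 76.5026) (40.0487, 89) (0, 89)]
12. shoelace: 941.8345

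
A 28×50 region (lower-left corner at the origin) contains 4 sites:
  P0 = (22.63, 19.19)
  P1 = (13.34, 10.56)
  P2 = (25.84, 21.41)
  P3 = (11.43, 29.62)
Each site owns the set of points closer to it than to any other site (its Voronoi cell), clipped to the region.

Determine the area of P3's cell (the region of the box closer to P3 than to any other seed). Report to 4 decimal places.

1. box [0,28]×[0,50]: [(0, 0) (28, 0) (28, 50) (0, 50)]
2. ⊥bis P3·P0 via (17.03,24.405): [(0, 6.1178) (28, 36.1849) (28, 50) (0, 50)]  |A|=807.7634
3. ⊥bis P3·P1 via (12.385,20.09): [(0, 18.8489) (13.0762, 20.1593) (28, 36.1849) (28, 50) (0, 50)]  |A|=724.5261
4. ⊥bis P3·P2 via (18.635,25.515): [(0, 18.8489) (13.0762, 20.1593) (19.5354, 27.0954) (28, 41.9522) (28, 50) (0, 50)]  |A|=700.1169
5. canonical 6-gon: [(0, 18.8489) (13.0762, 20.1593) (19.5354, 27.0954) (28, 41.9522) (28, 50) (0, 50)]
6. shoelace: 700.1169

Area of P3's cell: 700.1169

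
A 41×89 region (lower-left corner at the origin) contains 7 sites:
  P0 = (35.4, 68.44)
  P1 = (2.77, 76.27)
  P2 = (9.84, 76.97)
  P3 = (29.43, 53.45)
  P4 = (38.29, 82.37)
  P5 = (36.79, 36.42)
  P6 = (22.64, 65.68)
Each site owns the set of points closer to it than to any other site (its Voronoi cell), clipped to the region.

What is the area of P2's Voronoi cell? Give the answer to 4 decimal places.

1. box [0,41]×[0,89]: [(0, 0) (41, 0) (41, 89) (0, 89)]
2. ⊥bis P2·P0 via (22.62,72.705): [(0, 4.9246) (28.058, 89) (0, 89)]  |A|=1179.4962
3. ⊥bis P2·P1 via (6.305,76.62): [(10.3368, 35.8987) (28.058, 89) (5.0793, 89)]  |A|=610.1022
4. ⊥bis P2·P3 via (19.635,65.21): [(8.3642, 55.8224) (20.305, 65.768) (28.058, 89) (5.0793, 89)]  |A|=481.3398
5. ⊥bis P2·P4 via (24.065,79.67): [(8.3642, 55.8224) (20.305, 65.768) (24.3838, 77.9903) (22.2941, 89) (5.0793, 89)]  |A|=449.6101
6. ⊥bis P2·P5 via (23.315,56.695): [(8.3642, 55.8224) (20.305, 65.768) (24.3838, 77.9903) (22.2941, 89) (5.0793, 89)]  |A|=449.6101
7. ⊥bis P2·P6 via (16.24,71.325): [(7.779, 61.7324) (23.9828, 80.1033) (22.2941, 89) (5.0793, 89)]  |A|=322.2946
8. canonical 4-gon: [(7.779, 61.7324) (23.9828, 80.1033) (22.2941, 89) (5.0793, 89)]
9. shoelace: 322.2946

Area of P2's cell: 322.2946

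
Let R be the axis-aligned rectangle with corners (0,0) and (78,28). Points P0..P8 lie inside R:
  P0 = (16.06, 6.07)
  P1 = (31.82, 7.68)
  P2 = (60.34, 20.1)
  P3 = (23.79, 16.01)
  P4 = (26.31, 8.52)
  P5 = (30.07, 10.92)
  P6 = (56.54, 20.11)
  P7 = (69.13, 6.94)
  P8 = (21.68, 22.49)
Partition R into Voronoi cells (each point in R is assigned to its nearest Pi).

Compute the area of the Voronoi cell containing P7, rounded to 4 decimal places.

1. box [0,78]×[0,28]: [(0, 0) (78, 0) (78, 28) (0, 28)]
2. ⊥bis P7·P0 via (42.595,6.505): [(42.7016, 0) (78, 0) (78, 28) (42.2426, 28)]  |A|=994.7803
3. ⊥bis P7·P1 via (50.475,7.31): [(50.33, 0) (78, 0) (78, 28) (50.8854, 28)]  |A|=766.9847
4. ⊥bis P7·P2 via (64.735,13.52): [(50.4084, 3.9508) (50.33, 0) (78, 0) (78, 22.3801)]  |A|=363.411
5. ⊥bis P7·P3 via (46.46,11.475): [(50.4084, 3.9508) (50.33, 0) (78, 0) (78, 22.3801)]  |A|=363.411
6. ⊥bis P7·P4 via (47.72,7.73): [(50.4084, 3.9508) (50.33, 0) (78, 0) (78, 22.3801)]  |A|=363.411
7. ⊥bis P7·P5 via (49.6,8.93): [(50.4084, 3.9508) (50.33, 0) (78, 0) (78, 22.3801)]  |A|=363.411
8. ⊥bis P7·P6 via (62.835,13.525): [(58.4116, 9.2964) (50.3618, 1.6011) (50.33, 0) (78, 0) (78, 22.3801)]  |A|=354.1331
9. ⊥bis P7·P8 via (45.405,14.715): [(58.4116, 9.2964) (50.3618, 1.6011) (50.33, 0) (78, 0) (78, 22.3801)]  |A|=354.1331
10. canonical 5-gon: [(58.4116, 9.2964) (50.3618, 1.6011) (50.33, 0) (78, 0) (78, 22.3801)]
11. shoelace: 354.1331

Area of P7's cell: 354.1331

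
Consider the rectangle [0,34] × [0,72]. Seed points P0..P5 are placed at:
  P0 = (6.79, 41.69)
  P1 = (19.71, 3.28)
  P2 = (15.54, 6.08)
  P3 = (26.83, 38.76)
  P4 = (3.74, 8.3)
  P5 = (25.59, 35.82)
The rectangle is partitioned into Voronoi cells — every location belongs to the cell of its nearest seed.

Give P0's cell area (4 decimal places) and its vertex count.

Area of P0's cell: 825.9063 (5 vertices)

1. box [0,34]×[0,72]: [(0, 0) (34, 0) (34, 72) (0, 72)]
2. ⊥bis P0·P1 via (13.25,22.485): [(0, 18.0281) (34, 29.4647) (34, 72) (0, 72)]  |A|=1640.6227
3. ⊥bis P0·P2 via (11.165,23.885): [(0, 21.1416) (34, 29.496) (34, 72) (0, 72)]  |A|=1587.1621
4. ⊥bis P0·P3 via (16.81,40.225): [(0, 21.1416) (14.5423, 24.7149) (21.4557, 72) (0, 72)]  |A|=877.0683
5. ⊥bis P0·P4 via (5.265,24.995): [(0, 25.4759) (12.8592, 24.3013) (14.5423, 24.7149) (21.4557, 72) (0, 72)]  |A|=849.1999
6. ⊥bis P0·P5 via (16.19,38.755): [(0, 25.4759) (11.7098, 24.4063) (16.9518, 41.1948) (21.4557, 72) (0, 72)]  |A|=825.9063
7. canonical 5-gon: [(0, 25.4759) (11.7098, 24.4063) (16.9518, 41.1948) (21.4557, 72) (0, 72)]
8. shoelace: 825.9063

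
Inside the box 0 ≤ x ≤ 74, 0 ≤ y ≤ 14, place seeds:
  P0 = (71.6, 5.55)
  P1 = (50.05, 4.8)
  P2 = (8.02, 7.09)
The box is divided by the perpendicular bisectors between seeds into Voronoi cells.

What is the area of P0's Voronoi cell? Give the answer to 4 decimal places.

Area of P0's cell: 185.3392

1. box [0,74]×[0,14]: [(0, 0) (74, 0) (74, 14) (0, 14)]
2. ⊥bis P0·P1 via (60.825,5.175): [(61.0051, 0) (74, 0) (74, 14) (60.5179, 14)]  |A|=185.3392
3. ⊥bis P0·P2 via (39.81,6.32): [(61.0051, 0) (74, 0) (74, 14) (60.5179, 14)]  |A|=185.3392
4. canonical 4-gon: [(61.0051, 0) (74, 0) (74, 14) (60.5179, 14)]
5. shoelace: 185.3392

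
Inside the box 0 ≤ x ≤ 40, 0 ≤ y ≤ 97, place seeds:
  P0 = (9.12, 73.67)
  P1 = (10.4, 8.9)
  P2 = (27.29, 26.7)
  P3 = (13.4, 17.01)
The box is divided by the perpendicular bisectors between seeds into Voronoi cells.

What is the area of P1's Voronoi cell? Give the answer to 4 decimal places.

1. box [0,40]×[0,97]: [(0, 0) (40, 0) (40, 97) (0, 97)]
2. ⊥bis P1·P0 via (9.76,41.285): [(0, 41.0921) (0, 0) (40, 0) (40, 41.8826)]  |A|=1659.4946
3. ⊥bis P1·P2 via (18.845,17.8): [(0, 35.6816) (0, 0) (37.604, 0)]  |A|=670.8855
4. ⊥bis P1·P3 via (11.9,12.955): [(31.6507, 5.6489) (0, 17.357) (0, 0) (37.604, 0)]  |A|=380.8918
5. canonical 4-gon: [(31.6507, 5.6489) (0, 17.357) (0, 0) (37.604, 0)]
6. shoelace: 380.8918

Area of P1's cell: 380.8918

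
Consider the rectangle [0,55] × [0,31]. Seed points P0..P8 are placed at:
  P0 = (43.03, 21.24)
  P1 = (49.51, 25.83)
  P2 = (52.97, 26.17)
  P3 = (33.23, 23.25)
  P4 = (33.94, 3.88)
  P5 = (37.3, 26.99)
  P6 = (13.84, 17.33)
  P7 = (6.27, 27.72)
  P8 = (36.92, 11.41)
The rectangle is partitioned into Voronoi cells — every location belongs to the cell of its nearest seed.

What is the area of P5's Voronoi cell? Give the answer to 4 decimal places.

Area of P5's cell: 71.3025

1. box [0,55]×[0,31]: [(0, 0) (55, 0) (55, 31) (0, 31)]
2. ⊥bis P5·P0 via (40.165,24.115): [(0, 0) (15.9658, 0) (47.074, 31) (0, 31)]  |A|=977.1178
3. ⊥bis P5·P1 via (43.405,26.41): [(0, 0) (15.9658, 0) (43.503, 27.4414) (43.8411, 31) (0, 31)]  |A|=971.3654
4. ⊥bis P5·P2 via (45.135,26.58): [(0, 0) (15.9658, 0) (43.503, 27.4414) (43.8411, 31) (0, 31)]  |A|=971.3654
5. ⊥bis P5·P3 via (35.265,25.12): [(38.0893, 22.0465) (43.503, 27.4414) (43.8411, 31) (29.8618, 31)]  |A|=71.3025
6. ⊥bis P5·P4 via (35.62,15.435): [(38.0893, 22.0465) (43.503, 27.4414) (43.8411, 31) (29.8618, 31)]  |A|=71.3025
7. ⊥bis P5·P6 via (25.57,22.16): [(38.0893, 22.0465) (43.503, 27.4414) (43.8411, 31) (29.8618, 31)]  |A|=71.3025
8. ⊥bis P5·P7 via (21.785,27.355): [(38.0893, 22.0465) (43.503, 27.4414) (43.8411, 31) (29.8618, 31)]  |A|=71.3025
9. ⊥bis P5·P8 via (37.11,19.2): [(38.0893, 22.0465) (43.503, 27.4414) (43.8411, 31) (29.8618, 31)]  |A|=71.3025
10. canonical 4-gon: [(38.0893, 22.0465) (43.503, 27.4414) (43.8411, 31) (29.8618, 31)]
11. shoelace: 71.3025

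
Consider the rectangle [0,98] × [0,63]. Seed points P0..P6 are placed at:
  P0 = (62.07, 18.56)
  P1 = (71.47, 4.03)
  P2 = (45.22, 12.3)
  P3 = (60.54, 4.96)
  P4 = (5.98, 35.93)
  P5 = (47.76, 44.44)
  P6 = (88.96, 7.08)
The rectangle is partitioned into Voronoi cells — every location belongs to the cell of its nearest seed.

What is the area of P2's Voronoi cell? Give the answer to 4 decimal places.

1. box [0,98]×[0,63]: [(0, 0) (98, 0) (98, 63) (0, 63)]
2. ⊥bis P2·P0 via (53.645,15.43): [(0, 0) (59.3775, 0) (35.9721, 63) (0, 63)]  |A|=3003.5112
3. ⊥bis P2·P1 via (58.345,8.165): [(0, 0) (55.7726, 0) (57.4268, 5.2505) (35.9721, 63) (0, 63)]  |A|=2994.0476
4. ⊥bis P2·P3 via (52.88,8.63): [(0, 0) (48.7453, 0) (54.7338, 12.4993) (35.9721, 63) (0, 63)]  |A|=2937.0639
5. ⊥bis P2·P4 via (25.6,24.115): [(11.0781, 0) (48.7453, 0) (54.7338, 12.4993) (40.949, 49.6036)]  |A|=1131.4631
6. ⊥bis P2·P5 via (46.49,28.37): [(28.9949, 29.7526) (11.0781, 0) (48.7453, 0) (54.7338, 12.4993) (48.9086, 28.1789)]  |A|=924.4031
7. ⊥bis P2·P6 via (67.09,9.69): [(28.9949, 29.7526) (11.0781, 0) (48.7453, 0) (54.7338, 12.4993) (48.9086, 28.1789)]  |A|=924.4031
8. canonical 5-gon: [(28.9949, 29.7526) (11.0781, 0) (48.7453, 0) (54.7338, 12.4993) (48.9086, 28.1789)]
9. shoelace: 924.4031

Area of P2's cell: 924.4031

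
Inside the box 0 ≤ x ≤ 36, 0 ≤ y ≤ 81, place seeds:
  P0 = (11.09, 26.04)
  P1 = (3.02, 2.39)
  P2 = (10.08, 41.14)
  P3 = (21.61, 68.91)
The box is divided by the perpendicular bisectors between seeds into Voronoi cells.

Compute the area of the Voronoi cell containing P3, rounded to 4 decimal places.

Area of P3's cell: 967.3109

1. box [0,36]×[0,81]: [(0, 0) (36, 0) (36, 81) (0, 81)]
2. ⊥bis P3·P0 via (16.35,47.475): [(0, 51.4872) (36, 42.653) (36, 81) (0, 81)]  |A|=1221.4763
3. ⊥bis P3·P1 via (12.315,35.65): [(0, 51.4872) (36, 42.653) (36, 81) (0, 81)]  |A|=1221.4763
4. ⊥bis P3·P2 via (15.845,55.025): [(0, 61.6038) (36, 46.6567) (36, 81) (0, 81)]  |A|=967.3109
5. canonical 4-gon: [(0, 61.6038) (36, 46.6567) (36, 81) (0, 81)]
6. shoelace: 967.3109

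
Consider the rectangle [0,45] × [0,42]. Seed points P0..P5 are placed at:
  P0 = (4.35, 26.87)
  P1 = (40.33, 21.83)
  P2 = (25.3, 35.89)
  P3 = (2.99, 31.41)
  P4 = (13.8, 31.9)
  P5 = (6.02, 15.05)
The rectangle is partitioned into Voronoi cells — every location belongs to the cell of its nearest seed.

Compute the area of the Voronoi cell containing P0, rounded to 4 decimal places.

1. box [0,45]×[0,42]: [(0, 0) (45, 0) (45, 42) (0, 42)]
2. ⊥bis P0·P1 via (22.34,24.35): [(0, 0) (18.9291, 0) (24.8124, 42) (0, 42)]  |A|=918.5711
3. ⊥bis P0·P2 via (14.825,31.38): [(0, 0) (18.9291, 0) (21.2382, 16.4845) (10.2526, 42) (0, 42)]  |A|=732.821
4. ⊥bis P0·P3 via (3.67,29.14): [(0, 28.0406) (0, 0) (18.9291, 0) (21.2382, 16.4845) (14.4049, 32.3557)]  |A|=582.8401
5. ⊥bis P0·P4 via (9.075,29.385): [(8.4442, 30.5701) (0, 28.0406) (0, 0) (18.9291, 0) (20.1347, 8.6068)]  |A|=471.2715
6. ⊥bis P0·P5 via (5.185,20.96): [(12.9737, 22.0604) (8.4442, 30.5701) (0, 28.0406) (0, 20.2274)]  |A|=92.3404
7. canonical 4-gon: [(12.9737, 22.0604) (8.4442, 30.5701) (0, 28.0406) (0, 20.2274)]
8. shoelace: 92.3404

Area of P0's cell: 92.3404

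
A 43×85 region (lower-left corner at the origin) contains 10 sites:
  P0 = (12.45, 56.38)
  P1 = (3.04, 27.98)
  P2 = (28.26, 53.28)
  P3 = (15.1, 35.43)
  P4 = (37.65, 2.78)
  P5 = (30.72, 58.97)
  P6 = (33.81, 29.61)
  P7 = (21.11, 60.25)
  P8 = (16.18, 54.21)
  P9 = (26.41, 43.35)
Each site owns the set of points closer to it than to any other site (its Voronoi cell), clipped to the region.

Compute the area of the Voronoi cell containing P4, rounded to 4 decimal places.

Area of P4's cell: 439.0752

1. box [0,43]×[0,85]: [(0, 0) (43, 0) (43, 85) (0, 85)]
2. ⊥bis P4·P0 via (25.05,29.58): [(0, 17.8028) (0, 0) (43, 0) (43, 38.0192)]  |A|=1200.1717
3. ⊥bis P4·P1 via (20.345,15.38): [(33.6168, 33.6077) (9.1466, 0) (43, 0) (43, 38.0192)]  |A|=747.2373
4. ⊥bis P4·P2 via (32.955,28.03): [(29.0233, 27.2989) (9.1466, 0) (43, 0) (43, 29.8978)]  |A|=671.0163
5. ⊥bis P4·P3 via (26.375,19.105): [(41.634, 29.6438) (19.701, 14.4956) (9.1466, 0) (43, 0) (43, 29.8978)]  |A|=601.2162
6. ⊥bis P4·P5 via (34.185,30.875): [(41.634, 29.6438) (19.701, 14.4956) (9.1466, 0) (43, 0) (43, 29.8978)]  |A|=601.2162
7. ⊥bis P4·P6 via (35.73,16.195): [(19.2177, 13.8317) (9.1466, 0) (43, 0) (43, 17.2355)]  |A|=439.0752
8. ⊥bis P4·P7 via (29.38,31.515): [(19.2177, 13.8317) (9.1466, 0) (43, 0) (43, 17.2355)]  |A|=439.0752
9. ⊥bis P4·P8 via (26.915,28.495): [(19.2177, 13.8317) (9.1466, 0) (43, 0) (43, 17.2355)]  |A|=439.0752
10. ⊥bis P4·P9 via (32.03,23.065): [(19.2177, 13.8317) (9.1466, 0) (43, 0) (43, 17.2355)]  |A|=439.0752
11. canonical 4-gon: [(19.2177, 13.8317) (9.1466, 0) (43, 0) (43, 17.2355)]
12. shoelace: 439.0752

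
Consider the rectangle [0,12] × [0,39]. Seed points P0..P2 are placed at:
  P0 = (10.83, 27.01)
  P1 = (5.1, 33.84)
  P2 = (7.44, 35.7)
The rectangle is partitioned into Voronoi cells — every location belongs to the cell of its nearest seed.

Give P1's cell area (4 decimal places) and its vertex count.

1. box [0,12]×[0,39]: [(0, 0) (12, 0) (12, 39) (0, 39)]
2. ⊥bis P1·P0 via (7.965,30.425): [(0, 23.7428) (12, 33.8101) (12, 39) (0, 39)]  |A|=122.6823
3. ⊥bis P1·P2 via (6.27,34.77): [(0, 23.7428) (9.0201, 31.3102) (2.9077, 39) (0, 39)]  |A|=79.9907
4. canonical 4-gon: [(0, 23.7428) (9.0201, 31.3102) (2.9077, 39) (0, 39)]
5. shoelace: 79.9907

Area of P1's cell: 79.9907 (4 vertices)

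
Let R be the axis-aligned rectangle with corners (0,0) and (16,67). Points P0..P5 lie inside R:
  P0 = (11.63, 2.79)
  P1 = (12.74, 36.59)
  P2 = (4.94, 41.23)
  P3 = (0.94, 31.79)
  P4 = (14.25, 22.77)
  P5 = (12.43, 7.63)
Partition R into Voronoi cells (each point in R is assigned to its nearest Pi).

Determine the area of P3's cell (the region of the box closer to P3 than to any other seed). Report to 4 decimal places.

Area of P3's cell: 111.8500

1. box [0,16]×[0,67]: [(0, 0) (16, 0) (16, 67) (0, 67)]
2. ⊥bis P3·P0 via (6.285,17.29): [(0, 14.9732) (16, 20.8711) (16, 67) (0, 67)]  |A|=785.245
3. ⊥bis P3·P1 via (6.84,34.19): [(0, 51.005) (0, 14.9732) (12.7458, 19.6716)]  |A|=229.6269
4. ⊥bis P3·P2 via (2.94,36.51): [(6.5119, 34.9965) (0, 37.7558) (0, 14.9732) (12.7458, 19.6716)]  |A|=186.4877
5. ⊥bis P3·P4 via (7.595,27.28): [(8.8797, 29.1757) (6.5119, 34.9965) (0, 37.7558) (0, 16.0727)]  |A|=111.9549
6. ⊥bis P3·P5 via (6.685,19.71): [(0.458, 16.7486) (8.8797, 29.1757) (6.5119, 34.9965) (0, 37.7558) (0, 16.5308)]  |A|=111.85
7. canonical 5-gon: [(0.458, 16.7486) (8.8797, 29.1757) (6.5119, 34.9965) (0, 37.7558) (0, 16.5308)]
8. shoelace: 111.85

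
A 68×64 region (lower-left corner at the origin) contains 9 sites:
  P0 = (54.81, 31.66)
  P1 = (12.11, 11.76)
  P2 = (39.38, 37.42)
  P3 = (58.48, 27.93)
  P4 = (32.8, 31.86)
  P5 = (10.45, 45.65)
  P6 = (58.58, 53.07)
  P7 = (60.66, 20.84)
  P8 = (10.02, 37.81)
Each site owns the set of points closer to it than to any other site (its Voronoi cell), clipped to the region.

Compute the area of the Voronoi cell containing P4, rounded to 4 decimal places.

1. box [0,68]×[0,64]: [(0, 0) (68, 0) (68, 64) (0, 64)]
2. ⊥bis P4·P0 via (43.805,31.76): [(0, 0) (43.5164, 0) (44.098, 64) (0, 64)]  |A|=2803.6596
3. ⊥bis P4·P1 via (22.455,21.81): [(0, 44.9241) (43.5176, 0.1292) (44.098, 64) (0, 64)]  |A|=1823.3545
4. ⊥bis P4·P2 via (36.09,34.64): [(0, 44.9241) (43.5176, 0.1292) (43.7488, 25.5762) (11.2812, 64) (0, 64)]  |A|=1192.8825
5. ⊥bis P4·P3 via (45.64,29.895): [(0, 44.9241) (41.4158, 2.2926) (43.6712, 17.0298) (43.7488, 25.5762) (11.2812, 64) (0, 64)]  |A|=1174.9557
6. ⊥bis P4·P5 via (21.625,38.755): [(15.5533, 28.9143) (41.4158, 2.2926) (43.6712, 17.0298) (43.7488, 25.5762) (26.2622, 46.2707)]  |A|=603.7655
7. ⊥bis P4·P6 via (45.69,42.465): [(15.5533, 28.9143) (41.4158, 2.2926) (43.6712, 17.0298) (43.7488, 25.5762) (26.2622, 46.2707)]  |A|=603.7655
8. ⊥bis P4·P7 via (46.73,26.35): [(15.5533, 28.9143) (38.4299, 5.3662) (43.6859, 18.6541) (43.7488, 25.5762) (26.2622, 46.2707)]  |A|=574.1268
9. ⊥bis P4·P8 via (21.41,34.835): [(23.0277, 41.0284) (18.9502, 25.4176) (38.4299, 5.3662) (43.6859, 18.6541) (43.7488, 25.5762) (26.2622, 46.2707)]  |A|=540.4835
10. canonical 6-gon: [(23.0277, 41.0284) (18.9502, 25.4176) (38.4299, 5.3662) (43.6859, 18.6541) (43.7488, 25.5762) (26.2622, 46.2707)]
11. shoelace: 540.4835

Area of P4's cell: 540.4835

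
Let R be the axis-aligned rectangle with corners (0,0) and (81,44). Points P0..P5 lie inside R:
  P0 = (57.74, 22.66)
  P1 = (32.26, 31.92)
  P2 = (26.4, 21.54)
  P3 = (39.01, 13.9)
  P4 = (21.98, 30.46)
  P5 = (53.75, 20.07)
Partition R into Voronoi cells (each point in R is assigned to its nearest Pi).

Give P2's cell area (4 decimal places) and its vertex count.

Area of P2's cell: 625.8629 (5 vertices)

1. box [0,81]×[0,44]: [(0, 0) (81, 0) (81, 44) (0, 44)]
2. ⊥bis P2·P0 via (42.07,22.1): [(0, 0) (42.8598, 0) (41.2874, 44) (0, 44)]  |A|=1851.2372
3. ⊥bis P2·P1 via (29.33,26.73): [(0, 43.2882) (0, 0) (42.8598, 0) (42.1635, 19.4849)]  |A|=1330.1489
4. ⊥bis P2·P3 via (32.705,17.72): [(35.9124, 23.0139) (0, 43.2882) (0, 0) (21.969, 0)]  |A|=1030.0879
5. ⊥bis P2·P4 via (24.19,26): [(35.9124, 23.0139) (27.616, 27.6976) (0, 14.0135) (0, 0) (21.969, 0)]  |A|=625.8629
6. ⊥bis P2·P5 via (40.075,20.805): [(35.9124, 23.0139) (27.616, 27.6976) (0, 14.0135) (0, 0) (21.969, 0)]  |A|=625.8629
7. canonical 5-gon: [(35.9124, 23.0139) (27.616, 27.6976) (0, 14.0135) (0, 0) (21.969, 0)]
8. shoelace: 625.8629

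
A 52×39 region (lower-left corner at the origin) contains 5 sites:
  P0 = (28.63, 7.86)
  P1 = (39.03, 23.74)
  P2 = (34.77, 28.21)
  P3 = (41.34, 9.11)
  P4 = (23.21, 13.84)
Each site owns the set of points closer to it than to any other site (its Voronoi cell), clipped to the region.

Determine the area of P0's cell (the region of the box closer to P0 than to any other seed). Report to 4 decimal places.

1. box [0,52]×[0,39]: [(0, 0) (52, 0) (52, 39) (0, 39)]
2. ⊥bis P0·P1 via (33.83,15.8): [(0, 37.9557) (0, 0) (52, 0) (52, 3.9003)]  |A|=1088.2539
3. ⊥bis P0·P2 via (31.7,18.035): [(29.3216, 18.7526) (0, 27.5995) (0, 0) (52, 0) (52, 3.9003)]  |A|=936.4246
4. ⊥bis P0·P3 via (34.985,8.485): [(34.2956, 15.4951) (29.3216, 18.7526) (0, 27.5995) (0, 0) (35.8195, 0)]  |A|=776.5394
5. ⊥bis P0·P4 via (25.92,10.85): [(34.2956, 15.4951) (32.4085, 16.7309) (13.949, 0) (35.8195, 0)]  |A|=196.6351
6. canonical 4-gon: [(34.2956, 15.4951) (32.4085, 16.7309) (13.949, 0) (35.8195, 0)]
7. shoelace: 196.6351

Area of P0's cell: 196.6351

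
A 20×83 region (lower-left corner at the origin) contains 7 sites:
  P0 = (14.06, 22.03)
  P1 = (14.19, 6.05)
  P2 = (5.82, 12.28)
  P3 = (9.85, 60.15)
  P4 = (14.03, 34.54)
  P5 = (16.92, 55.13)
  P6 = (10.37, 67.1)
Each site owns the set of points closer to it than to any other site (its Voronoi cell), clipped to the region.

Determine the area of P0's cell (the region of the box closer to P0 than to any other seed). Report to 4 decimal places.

1. box [0,20]×[0,83]: [(0, 0) (20, 0) (20, 83) (0, 83)]
2. ⊥bis P0·P1 via (14.125,14.04): [(0, 13.9251) (20, 14.0878) (20, 83) (0, 83)]  |A|=1379.8712
3. ⊥bis P0·P2 via (9.94,17.155): [(0, 25.5556) (13.6306, 14.036) (20, 14.0878) (20, 83) (0, 83)]  |A|=1300.606
4. ⊥bis P0·P3 via (11.955,41.09): [(0, 39.7697) (0, 25.5556) (13.6306, 14.036) (20, 14.0878) (20, 41.9785)]  |A|=458.0877
5. ⊥bis P0·P4 via (14.045,28.285): [(0, 28.2513) (0, 25.5556) (13.6306, 14.036) (20, 14.0878) (20, 28.2993)]  |A|=206.112
6. ⊥bis P0·P5 via (15.49,38.58): [(0, 28.2513) (0, 25.5556) (13.6306, 14.036) (20, 14.0878) (20, 28.2993)]  |A|=206.112
7. ⊥bis P0·P6 via (12.215,44.565): [(0, 28.2513) (0, 25.5556) (13.6306, 14.036) (20, 14.0878) (20, 28.2993)]  |A|=206.112
8. canonical 5-gon: [(0, 28.2513) (0, 25.5556) (13.6306, 14.036) (20, 14.0878) (20, 28.2993)]
9. shoelace: 206.112

Area of P0's cell: 206.1120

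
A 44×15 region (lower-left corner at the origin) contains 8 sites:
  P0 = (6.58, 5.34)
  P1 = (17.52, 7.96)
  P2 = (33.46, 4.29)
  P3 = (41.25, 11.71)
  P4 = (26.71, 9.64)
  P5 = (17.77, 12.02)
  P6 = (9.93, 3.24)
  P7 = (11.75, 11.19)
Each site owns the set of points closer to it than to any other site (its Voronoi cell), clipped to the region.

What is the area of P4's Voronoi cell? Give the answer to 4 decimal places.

1. box [0,44]×[0,15]: [(0, 0) (44, 0) (44, 15) (0, 15)]
2. ⊥bis P4·P0 via (16.645,7.49): [(18.245, 0) (44, 0) (44, 15) (15.0408, 15)]  |A|=410.357
3. ⊥bis P4·P1 via (22.115,8.8): [(23.7237, 0) (44, 0) (44, 15) (20.9816, 15)]  |A|=324.7103
4. ⊥bis P4·P2 via (30.085,6.965): [(23.7237, 0) (24.5646, 0) (36.4535, 15) (20.9816, 15)]  |A|=122.3458
5. ⊥bis P4·P3 via (33.98,10.675): [(23.7237, 0) (24.5646, 0) (33.8347, 11.6959) (33.3643, 15) (20.9816, 15)]  |A|=117.2422
6. ⊥bis P4·P5 via (22.24,10.83): [(21.9459, 9.7252) (23.7237, 0) (24.5646, 0) (33.8347, 11.6959) (33.3643, 15) (23.3501, 15)]  |A|=110.9954
7. ⊥bis P4·P6 via (18.32,6.44): [(21.9459, 9.7252) (23.7237, 0) (24.5646, 0) (33.8347, 11.6959) (33.3643, 15) (23.3501, 15)]  |A|=110.9954
8. ⊥bis P4·P7 via (19.23,10.415): [(21.9459, 9.7252) (23.7237, 0) (24.5646, 0) (33.8347, 11.6959) (33.3643, 15) (23.3501, 15)]  |A|=110.9954
9. canonical 6-gon: [(21.9459, 9.7252) (23.7237, 0) (24.5646, 0) (33.8347, 11.6959) (33.3643, 15) (23.3501, 15)]
10. shoelace: 110.9954

Area of P4's cell: 110.9954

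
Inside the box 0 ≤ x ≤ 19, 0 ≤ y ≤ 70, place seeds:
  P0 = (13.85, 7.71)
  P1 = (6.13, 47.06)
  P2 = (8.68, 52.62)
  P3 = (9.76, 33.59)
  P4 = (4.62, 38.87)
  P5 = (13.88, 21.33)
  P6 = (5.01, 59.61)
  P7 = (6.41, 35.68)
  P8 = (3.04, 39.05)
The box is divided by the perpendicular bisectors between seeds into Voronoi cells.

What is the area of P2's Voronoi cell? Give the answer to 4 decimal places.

1. box [0,19]×[0,70]: [(0, 0) (19, 0) (19, 70) (0, 70)]
2. ⊥bis P2·P0 via (11.265,30.165): [(0, 28.8682) (19, 31.0554) (19, 70) (0, 70)]  |A|=760.7255
3. ⊥bis P2·P1 via (7.405,49.84): [(0, 53.2362) (19, 44.5221) (19, 70) (0, 70)]  |A|=401.2959
4. ⊥bis P2·P3 via (9.22,43.105): [(0, 53.2362) (19, 44.5221) (19, 70) (0, 70)]  |A|=401.2959
5. ⊥bis P2·P4 via (6.65,45.745): [(0, 53.2362) (19, 44.5221) (19, 70) (0, 70)]  |A|=401.2959
6. ⊥bis P2·P5 via (11.28,36.975): [(0, 53.2362) (19, 44.5221) (19, 70) (0, 70)]  |A|=401.2959
7. ⊥bis P2·P6 via (6.845,56.115): [(0.7269, 52.9028) (19, 44.5221) (19, 62.4968)]  |A|=164.2262
8. ⊥bis P2·P7 via (7.545,44.15): [(0.7269, 52.9028) (19, 44.5221) (19, 62.4968)]  |A|=164.2262
9. ⊥bis P2·P8 via (5.86,45.835): [(0.7269, 52.9028) (19, 44.5221) (19, 62.4968)]  |A|=164.2262
10. canonical 3-gon: [(0.7269, 52.9028) (19, 44.5221) (19, 62.4968)]
11. shoelace: 164.2262

Area of P2's cell: 164.2262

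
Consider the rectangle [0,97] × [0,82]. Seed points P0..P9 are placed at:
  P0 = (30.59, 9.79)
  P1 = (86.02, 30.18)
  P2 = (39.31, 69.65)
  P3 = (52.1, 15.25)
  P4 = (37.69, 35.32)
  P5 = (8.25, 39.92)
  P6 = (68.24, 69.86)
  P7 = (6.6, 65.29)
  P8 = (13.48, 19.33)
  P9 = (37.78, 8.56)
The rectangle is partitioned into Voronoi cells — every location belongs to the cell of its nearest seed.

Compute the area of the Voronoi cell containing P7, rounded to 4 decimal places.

1. box [0,97]×[0,82]: [(0, 0) (97, 0) (97, 82) (0, 82)]
2. ⊥bis P7·P0 via (18.595,37.54): [(0, 29.5023) (97, 71.4307) (97, 82) (0, 82)]  |A|=3058.7492
3. ⊥bis P7·P1 via (46.31,47.735): [(0, 29.5023) (47.2855, 49.9415) (61.4579, 82) (0, 82)]  |A|=2226.3128
4. ⊥bis P7·P2 via (22.955,67.47): [(0, 29.5023) (26.4896, 40.9525) (21.0183, 82) (0, 82)]  |A|=1126.6957
5. ⊥bis P7·P3 via (29.35,40.27): [(0, 29.5023) (26.4896, 40.9525) (21.0183, 82) (0, 82)]  |A|=1126.6957
6. ⊥bis P7·P4 via (22.145,50.305): [(0, 29.5023) (3.5858, 31.0522) (24.8666, 53.1283) (21.0183, 82) (0, 82)]  |A|=979.225
7. ⊥bis P7·P5 via (7.425,52.605): [(0, 52.1221) (24.7859, 53.7341) (21.0183, 82) (0, 82)]  |A|=667.3252
8. ⊥bis P7·P6 via (37.42,67.575): [(0, 52.1221) (24.7859, 53.7341) (21.0183, 82) (0, 82)]  |A|=667.3252
9. ⊥bis P7·P8 via (10.04,42.31): [(0, 52.1221) (24.7859, 53.7341) (21.0183, 82) (0, 82)]  |A|=667.3252
10. ⊥bis P7·P9 via (22.19,36.925): [(0, 52.1221) (24.7859, 53.7341) (21.0183, 82) (0, 82)]  |A|=667.3252
11. canonical 4-gon: [(0, 52.1221) (24.7859, 53.7341) (21.0183, 82) (0, 82)]
12. shoelace: 667.3252

Area of P7's cell: 667.3252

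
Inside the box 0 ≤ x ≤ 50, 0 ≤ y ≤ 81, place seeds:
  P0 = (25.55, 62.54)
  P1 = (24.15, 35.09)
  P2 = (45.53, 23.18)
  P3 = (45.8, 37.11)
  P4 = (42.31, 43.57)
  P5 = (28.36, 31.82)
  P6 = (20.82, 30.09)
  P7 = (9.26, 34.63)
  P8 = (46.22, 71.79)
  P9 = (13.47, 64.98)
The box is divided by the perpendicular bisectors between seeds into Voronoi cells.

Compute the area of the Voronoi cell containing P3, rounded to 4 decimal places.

Area of P3's cell: 125.5389

1. box [0,50]×[0,81]: [(0, 0) (50, 0) (50, 81) (0, 81)]
2. ⊥bis P3·P0 via (35.675,49.825): [(0, 21.4169) (0, 0) (50, 0) (50, 61.232)]  |A|=2066.223
3. ⊥bis P3·P1 via (34.975,36.1): [(33.8314, 48.3569) (38.3432, 0) (50, 0) (50, 61.232)]  |A|=776.8614
4. ⊥bis P3·P2 via (45.665,30.145): [(33.8314, 48.3569) (35.5123, 30.3418) (50, 30.061) (50, 61.232)]  |A|=382.2598
5. ⊥bis P3·P4 via (44.055,40.34): [(35.0341, 35.4665) (35.5123, 30.3418) (50, 30.061) (50, 43.5518)]  |A|=138.0064
6. ⊥bis P3·P5 via (37.08,34.465): [(36.5309, 36.2751) (38.3473, 30.2868) (50, 30.061) (50, 43.5518)]  |A|=125.5389
7. ⊥bis P3·P6 via (33.31,33.6): [(36.5309, 36.2751) (38.3473, 30.2868) (50, 30.061) (50, 43.5518)]  |A|=125.5389
8. ⊥bis P3·P7 via (27.53,35.87): [(36.5309, 36.2751) (38.3473, 30.2868) (50, 30.061) (50, 43.5518)]  |A|=125.5389
9. ⊥bis P3·P8 via (46.01,54.45): [(36.5309, 36.2751) (38.3473, 30.2868) (50, 30.061) (50, 43.5518)]  |A|=125.5389
10. ⊥bis P3·P9 via (29.635,51.045): [(36.5309, 36.2751) (38.3473, 30.2868) (50, 30.061) (50, 43.5518)]  |A|=125.5389
11. canonical 4-gon: [(36.5309, 36.2751) (38.3473, 30.2868) (50, 30.061) (50, 43.5518)]
12. shoelace: 125.5389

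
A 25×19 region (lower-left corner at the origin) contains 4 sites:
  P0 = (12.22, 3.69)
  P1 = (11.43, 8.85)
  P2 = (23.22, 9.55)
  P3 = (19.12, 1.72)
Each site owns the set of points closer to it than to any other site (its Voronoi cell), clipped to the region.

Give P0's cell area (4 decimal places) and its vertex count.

1. box [0,25]×[0,19]: [(0, 0) (25, 0) (25, 19) (0, 19)]
2. ⊥bis P0·P1 via (11.825,6.27): [(0, 4.4596) (0, 0) (25, 0) (25, 8.2871)]  |A|=159.3336
3. ⊥bis P0·P2 via (17.72,6.62): [(17.4478, 7.1309) (0, 4.4596) (0, 0) (21.2467, 0)]  |A|=114.6586
4. ⊥bis P0·P3 via (15.67,2.705): [(16.9101, 7.0485) (0, 4.4596) (0, 0) (14.8977, 0)]  |A|=90.2095
5. canonical 4-gon: [(16.9101, 7.0485) (0, 4.4596) (0, 0) (14.8977, 0)]
6. shoelace: 90.2095

Area of P0's cell: 90.2095 (4 vertices)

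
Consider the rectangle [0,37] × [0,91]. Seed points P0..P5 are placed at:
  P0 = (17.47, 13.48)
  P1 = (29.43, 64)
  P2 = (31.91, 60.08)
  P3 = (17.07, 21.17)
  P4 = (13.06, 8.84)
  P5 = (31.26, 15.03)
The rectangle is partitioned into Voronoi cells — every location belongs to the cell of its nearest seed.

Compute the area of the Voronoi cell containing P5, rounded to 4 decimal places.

Area of P5's cell: 385.5283

1. box [0,37]×[0,91]: [(0, 0) (37, 0) (37, 91) (0, 91)]
2. ⊥bis P5·P0 via (24.365,14.255): [(25.9673, 0) (37, 0) (37, 91) (15.7388, 91)]  |A|=1469.3722
3. ⊥bis P5·P1 via (30.345,39.515): [(21.5627, 39.1868) (25.9673, 0) (37, 0) (37, 39.7637)]  |A|=523.0917
4. ⊥bis P5·P2 via (31.585,37.555): [(21.7301, 37.6972) (25.9673, 0) (37, 0) (37, 37.4769)]  |A|=494.0857
5. ⊥bis P5·P3 via (24.165,18.1): [(32.577, 37.5407) (23.9807, 17.6741) (25.9673, 0) (37, 0) (37, 37.4769)]  |A|=385.6676
6. ⊥bis P5·P4 via (22.16,11.935): [(32.577, 37.5407) (23.9807, 17.6741) (25.8429, 1.1064) (26.2192, 0) (37, 0) (37, 37.4769)]  |A|=385.5283
7. canonical 6-gon: [(32.577, 37.5407) (23.9807, 17.6741) (25.8429, 1.1064) (26.2192, 0) (37, 0) (37, 37.4769)]
8. shoelace: 385.5283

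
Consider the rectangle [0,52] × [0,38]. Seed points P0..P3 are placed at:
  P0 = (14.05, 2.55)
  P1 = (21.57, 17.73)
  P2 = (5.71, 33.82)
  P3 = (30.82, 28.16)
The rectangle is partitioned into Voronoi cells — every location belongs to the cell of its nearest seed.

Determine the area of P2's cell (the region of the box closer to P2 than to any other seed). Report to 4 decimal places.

1. box [0,52]×[0,38]: [(0, 0) (52, 0) (52, 38) (0, 38)]
2. ⊥bis P2·P0 via (9.88,18.185): [(0, 15.5499) (52, 29.4188) (52, 38) (0, 38)]  |A|=806.8136
3. ⊥bis P2·P1 via (13.64,25.775): [(0, 15.5499) (4.4784, 16.7443) (26.0423, 38) (0, 38)]  |A|=327.043
4. ⊥bis P2·P3 via (18.265,30.99): [(0, 15.5499) (4.4784, 16.7443) (18.0749, 30.1465) (19.8451, 38) (0, 38)]  |A|=302.7081
5. canonical 5-gon: [(0, 15.5499) (4.4784, 16.7443) (18.0749, 30.1465) (19.8451, 38) (0, 38)]
6. shoelace: 302.7081

Area of P2's cell: 302.7081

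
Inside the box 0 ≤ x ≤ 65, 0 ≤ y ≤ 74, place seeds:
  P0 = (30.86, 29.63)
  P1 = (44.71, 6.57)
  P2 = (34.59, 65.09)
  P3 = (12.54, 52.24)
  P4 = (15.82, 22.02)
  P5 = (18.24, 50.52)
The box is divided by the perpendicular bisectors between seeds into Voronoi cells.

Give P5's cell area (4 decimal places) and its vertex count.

1. box [0,65]×[0,74]: [(0, 0) (65, 0) (65, 74) (0, 74)]
2. ⊥bis P5·P0 via (24.55,40.075): [(0, 25.2439) (65, 64.5115) (65, 74) (0, 74)]  |A|=1892.9476
3. ⊥bis P5·P1 via (31.475,28.545): [(0, 25.2439) (65, 64.5115) (65, 74) (0, 74)]  |A|=1892.9476
4. ⊥bis P5·P2 via (26.415,57.805): [(0, 25.2439) (36.0329, 47.012) (11.9831, 74) (0, 74)]  |A|=1040.1124
5. ⊥bis P5·P3 via (15.39,51.38): [(9.1761, 30.7874) (36.0329, 47.012) (19.6272, 65.422)]  |A|=380.3058
6. ⊥bis P5·P4 via (17.03,36.27): [(10.9854, 36.7833) (18.101, 36.1791) (36.0329, 47.012) (19.6272, 65.422)]  |A|=358.4268
7. canonical 4-gon: [(10.9854, 36.7833) (18.101, 36.1791) (36.0329, 47.012) (19.6272, 65.422)]
8. shoelace: 358.4268

Area of P5's cell: 358.4268 (4 vertices)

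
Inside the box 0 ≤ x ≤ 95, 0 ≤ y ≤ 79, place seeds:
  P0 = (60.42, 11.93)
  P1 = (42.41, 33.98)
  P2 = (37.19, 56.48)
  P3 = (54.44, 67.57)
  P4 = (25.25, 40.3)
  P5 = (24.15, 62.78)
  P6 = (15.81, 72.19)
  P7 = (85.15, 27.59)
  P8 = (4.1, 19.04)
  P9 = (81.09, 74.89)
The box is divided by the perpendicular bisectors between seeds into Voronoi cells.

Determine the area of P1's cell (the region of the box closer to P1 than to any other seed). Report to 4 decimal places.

1. box [0,95]×[0,79]: [(0, 0) (95, 0) (95, 79) (0, 79)]
2. ⊥bis P1·P0 via (51.415,22.955): [(0, 0) (23.3107, 0) (95, 58.5544) (95, 79) (0, 79)]  |A|=5406.1406
3. ⊥bis P1·P2 via (39.8,45.23): [(0, 35.9964) (0, 0) (23.3107, 0) (94.1143, 57.8309)]  |A|=2367.928
4. ⊥bis P1·P3 via (48.425,50.775): [(54.4303, 48.6242) (0, 35.9964) (0, 0) (23.3107, 0) (74.1817, 41.5504)]  |A|=2136.6472
5. ⊥bis P1·P4 via (33.83,37.14): [(54.4303, 48.6242) (36.5301, 44.4714) (20.1514, 0) (23.3107, 0) (74.1817, 41.5504)]  |A|=1031.0901
6. ⊥bis P1·P5 via (33.28,48.38): [(54.4303, 48.6242) (36.5301, 44.4714) (20.1514, 0) (23.3107, 0) (74.1817, 41.5504)]  |A|=1031.0901
7. ⊥bis P1·P6 via (29.11,53.085): [(54.4303, 48.6242) (36.5301, 44.4714) (20.1514, 0) (23.3107, 0) (74.1817, 41.5504)]  |A|=1031.0901
8. ⊥bis P1·P7 via (63.78,30.785): [(65.8364, 44.5392) (54.4303, 48.6242) (36.5301, 44.4714) (20.1514, 0) (23.3107, 0) (64.1665, 33.3702)]  |A|=981.9896
9. ⊥bis P1·P8 via (23.255,26.51): [(65.8364, 44.5392) (54.4303, 48.6242) (36.5301, 44.4714) (26.6802, 17.7269) (31.1093, 6.3697) (64.1665, 33.3702)]  |A|=895.5962
10. ⊥bis P1·P9 via (61.75,54.435): [(65.8364, 44.5392) (54.4303, 48.6242) (36.5301, 44.4714) (26.6802, 17.7269) (31.1093, 6.3697) (64.1665, 33.3702)]  |A|=895.5962
11. canonical 6-gon: [(65.8364, 44.5392) (54.4303, 48.6242) (36.5301, 44.4714) (26.6802, 17.7269) (31.1093, 6.3697) (64.1665, 33.3702)]
12. shoelace: 895.5962

Area of P1's cell: 895.5962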